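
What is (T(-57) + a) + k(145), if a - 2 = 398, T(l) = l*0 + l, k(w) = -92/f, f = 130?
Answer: 22249/65 ≈ 342.29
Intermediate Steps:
k(w) = -46/65 (k(w) = -92/130 = -92*1/130 = -46/65)
T(l) = l (T(l) = 0 + l = l)
a = 400 (a = 2 + 398 = 400)
(T(-57) + a) + k(145) = (-57 + 400) - 46/65 = 343 - 46/65 = 22249/65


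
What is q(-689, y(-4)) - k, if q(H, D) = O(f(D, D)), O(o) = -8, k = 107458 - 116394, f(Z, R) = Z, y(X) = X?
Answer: 8928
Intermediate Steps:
k = -8936
q(H, D) = -8
q(-689, y(-4)) - k = -8 - 1*(-8936) = -8 + 8936 = 8928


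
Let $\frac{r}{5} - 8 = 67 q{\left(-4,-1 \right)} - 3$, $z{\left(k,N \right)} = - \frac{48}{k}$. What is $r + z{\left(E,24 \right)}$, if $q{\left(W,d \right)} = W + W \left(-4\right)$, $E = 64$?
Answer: $\frac{16177}{4} \approx 4044.3$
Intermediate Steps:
$q{\left(W,d \right)} = - 3 W$ ($q{\left(W,d \right)} = W - 4 W = - 3 W$)
$r = 4045$ ($r = 40 + 5 \left(67 \left(\left(-3\right) \left(-4\right)\right) - 3\right) = 40 + 5 \left(67 \cdot 12 - 3\right) = 40 + 5 \left(804 - 3\right) = 40 + 5 \cdot 801 = 40 + 4005 = 4045$)
$r + z{\left(E,24 \right)} = 4045 - \frac{48}{64} = 4045 - \frac{3}{4} = \frac{16177}{4}$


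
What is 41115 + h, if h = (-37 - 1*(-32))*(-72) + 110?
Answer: 41585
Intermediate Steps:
h = 470 (h = (-37 + 32)*(-72) + 110 = -5*(-72) + 110 = 360 + 110 = 470)
41115 + h = 41115 + 470 = 41585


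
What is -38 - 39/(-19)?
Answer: -683/19 ≈ -35.947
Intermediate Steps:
-38 - 39/(-19) = -38 - 39*(-1/19) = -38 + 39/19 = -683/19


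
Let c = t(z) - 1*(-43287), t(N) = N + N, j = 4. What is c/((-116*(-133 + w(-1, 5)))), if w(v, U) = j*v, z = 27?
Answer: 43341/15892 ≈ 2.7272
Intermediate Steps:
w(v, U) = 4*v
t(N) = 2*N
c = 43341 (c = 2*27 - 1*(-43287) = 54 + 43287 = 43341)
c/((-116*(-133 + w(-1, 5)))) = 43341/((-116*(-133 + 4*(-1)))) = 43341/((-116*(-133 - 4))) = 43341/((-116*(-137))) = 43341/15892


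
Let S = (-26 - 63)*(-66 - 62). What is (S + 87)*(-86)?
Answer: -987194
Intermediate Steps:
S = 11392 (S = -89*(-128) = 11392)
(S + 87)*(-86) = (11392 + 87)*(-86) = 11479*(-86) = -987194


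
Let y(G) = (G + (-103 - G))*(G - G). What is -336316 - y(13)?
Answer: -336316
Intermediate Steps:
y(G) = 0 (y(G) = -103*0 = 0)
-336316 - y(13) = -336316 - 1*0 = -336316 + 0 = -336316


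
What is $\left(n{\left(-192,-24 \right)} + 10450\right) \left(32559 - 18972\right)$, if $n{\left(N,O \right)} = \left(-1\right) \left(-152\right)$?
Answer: $144049374$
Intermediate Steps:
$n{\left(N,O \right)} = 152$
$\left(n{\left(-192,-24 \right)} + 10450\right) \left(32559 - 18972\right) = \left(152 + 10450\right) \left(32559 - 18972\right) = 10602 \cdot 13587 = 144049374$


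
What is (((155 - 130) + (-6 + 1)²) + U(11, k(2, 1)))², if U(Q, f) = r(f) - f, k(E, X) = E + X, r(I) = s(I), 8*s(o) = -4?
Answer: 8649/4 ≈ 2162.3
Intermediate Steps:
s(o) = -½ (s(o) = (⅛)*(-4) = -½)
r(I) = -½
U(Q, f) = -½ - f
(((155 - 130) + (-6 + 1)²) + U(11, k(2, 1)))² = (((155 - 130) + (-6 + 1)²) + (-½ - (2 + 1)))² = ((25 + (-5)²) + (-½ - 1*3))² = ((25 + 25) + (-½ - 3))² = (50 - 7/2)² = (93/2)² = 8649/4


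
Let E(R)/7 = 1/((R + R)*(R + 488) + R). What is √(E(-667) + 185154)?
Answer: √214252115567523/34017 ≈ 430.30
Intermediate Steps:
E(R) = 7/(R + 2*R*(488 + R)) (E(R) = 7/((R + R)*(R + 488) + R) = 7/((2*R)*(488 + R) + R) = 7/(2*R*(488 + R) + R) = 7/(R + 2*R*(488 + R)))
√(E(-667) + 185154) = √(7/(-667*(977 + 2*(-667))) + 185154) = √(7*(-1/667)/(977 - 1334) + 185154) = √(7*(-1/667)/(-357) + 185154) = √(7*(-1/667)*(-1/357) + 185154) = √(1/34017 + 185154) = √(6298383619/34017) = √214252115567523/34017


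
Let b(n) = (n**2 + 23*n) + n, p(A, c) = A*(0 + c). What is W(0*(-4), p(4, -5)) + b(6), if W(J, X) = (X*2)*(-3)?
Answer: 300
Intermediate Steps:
p(A, c) = A*c
W(J, X) = -6*X (W(J, X) = (2*X)*(-3) = -6*X)
b(n) = n**2 + 24*n
W(0*(-4), p(4, -5)) + b(6) = -24*(-5) + 6*(24 + 6) = -6*(-20) + 6*30 = 120 + 180 = 300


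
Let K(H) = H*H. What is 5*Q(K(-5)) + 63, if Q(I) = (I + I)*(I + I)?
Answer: 12563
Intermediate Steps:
K(H) = H²
Q(I) = 4*I² (Q(I) = (2*I)*(2*I) = 4*I²)
5*Q(K(-5)) + 63 = 5*(4*((-5)²)²) + 63 = 5*(4*25²) + 63 = 5*(4*625) + 63 = 5*2500 + 63 = 12500 + 63 = 12563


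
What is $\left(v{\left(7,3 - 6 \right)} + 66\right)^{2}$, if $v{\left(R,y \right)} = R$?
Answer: $5329$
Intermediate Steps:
$\left(v{\left(7,3 - 6 \right)} + 66\right)^{2} = \left(7 + 66\right)^{2} = 73^{2} = 5329$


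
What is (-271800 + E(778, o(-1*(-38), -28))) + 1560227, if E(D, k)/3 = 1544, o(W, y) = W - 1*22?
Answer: 1293059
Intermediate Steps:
o(W, y) = -22 + W (o(W, y) = W - 22 = -22 + W)
E(D, k) = 4632 (E(D, k) = 3*1544 = 4632)
(-271800 + E(778, o(-1*(-38), -28))) + 1560227 = (-271800 + 4632) + 1560227 = -267168 + 1560227 = 1293059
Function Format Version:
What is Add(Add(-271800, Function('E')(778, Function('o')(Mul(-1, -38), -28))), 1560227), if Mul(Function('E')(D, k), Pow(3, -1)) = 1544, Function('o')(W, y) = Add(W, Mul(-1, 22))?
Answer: 1293059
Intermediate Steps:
Function('o')(W, y) = Add(-22, W) (Function('o')(W, y) = Add(W, -22) = Add(-22, W))
Function('E')(D, k) = 4632 (Function('E')(D, k) = Mul(3, 1544) = 4632)
Add(Add(-271800, Function('E')(778, Function('o')(Mul(-1, -38), -28))), 1560227) = Add(Add(-271800, 4632), 1560227) = Add(-267168, 1560227) = 1293059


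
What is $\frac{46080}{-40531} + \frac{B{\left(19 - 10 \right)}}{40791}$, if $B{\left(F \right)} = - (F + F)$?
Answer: $- \frac{626792946}{551100007} \approx -1.1373$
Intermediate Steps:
$B{\left(F \right)} = - 2 F$
$\frac{46080}{-40531} + \frac{B{\left(19 - 10 \right)}}{40791} = \frac{46080}{-40531} + \frac{\left(-2\right) \left(19 - 10\right)}{40791} = 46080 \left(- \frac{1}{40531}\right) + - 2 \left(19 - 10\right) \frac{1}{40791} = - \frac{46080}{40531} + \left(-2\right) 9 \cdot \frac{1}{40791} = - \frac{46080}{40531} - \frac{6}{13597} = - \frac{626792946}{551100007}$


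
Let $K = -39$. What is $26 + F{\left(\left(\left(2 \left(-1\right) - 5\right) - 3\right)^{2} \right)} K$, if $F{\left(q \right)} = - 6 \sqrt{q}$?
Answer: $2366$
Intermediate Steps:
$26 + F{\left(\left(\left(2 \left(-1\right) - 5\right) - 3\right)^{2} \right)} K = 26 + - 6 \sqrt{\left(\left(2 \left(-1\right) - 5\right) - 3\right)^{2}} \left(-39\right) = 26 + - 6 \sqrt{\left(\left(-2 - 5\right) - 3\right)^{2}} \left(-39\right) = 26 + - 6 \sqrt{\left(-7 - 3\right)^{2}} \left(-39\right) = 26 + - 6 \sqrt{\left(-10\right)^{2}} \left(-39\right) = 26 + - 6 \sqrt{100} \left(-39\right) = 26 + \left(-6\right) 10 \left(-39\right) = 26 - -2340 = 26 + 2340 = 2366$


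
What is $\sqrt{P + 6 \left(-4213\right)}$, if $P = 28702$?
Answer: $4 \sqrt{214} \approx 58.515$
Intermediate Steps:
$\sqrt{P + 6 \left(-4213\right)} = \sqrt{28702 + 6 \left(-4213\right)} = \sqrt{28702 - 25278} = \sqrt{3424} = 4 \sqrt{214}$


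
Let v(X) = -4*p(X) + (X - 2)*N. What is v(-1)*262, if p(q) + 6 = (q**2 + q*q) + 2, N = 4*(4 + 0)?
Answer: -10480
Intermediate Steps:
N = 16 (N = 4*4 = 16)
p(q) = -4 + 2*q**2 (p(q) = -6 + ((q**2 + q*q) + 2) = -6 + ((q**2 + q**2) + 2) = -6 + (2*q**2 + 2) = -6 + (2 + 2*q**2) = -4 + 2*q**2)
v(X) = -16 - 8*X**2 + 16*X (v(X) = -4*(-4 + 2*X**2) + (X - 2)*16 = (16 - 8*X**2) + (-2 + X)*16 = (16 - 8*X**2) + (-32 + 16*X) = -16 - 8*X**2 + 16*X)
v(-1)*262 = (-16 - 8*(-1)**2 + 16*(-1))*262 = (-16 - 8*1 - 16)*262 = (-16 - 8 - 16)*262 = -40*262 = -10480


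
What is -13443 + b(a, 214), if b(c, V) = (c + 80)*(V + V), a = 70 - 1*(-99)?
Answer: 93129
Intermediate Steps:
a = 169 (a = 70 + 99 = 169)
b(c, V) = 2*V*(80 + c) (b(c, V) = (80 + c)*(2*V) = 2*V*(80 + c))
-13443 + b(a, 214) = -13443 + 2*214*(80 + 169) = -13443 + 2*214*249 = -13443 + 106572 = 93129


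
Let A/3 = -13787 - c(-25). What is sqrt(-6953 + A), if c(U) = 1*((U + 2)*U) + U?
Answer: 2*I*sqrt(12491) ≈ 223.53*I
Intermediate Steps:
c(U) = U + U*(2 + U) (c(U) = 1*((2 + U)*U) + U = 1*(U*(2 + U)) + U = U*(2 + U) + U = U + U*(2 + U))
A = -43011 (A = 3*(-13787 - (-25)*(3 - 25)) = 3*(-13787 - (-25)*(-22)) = 3*(-13787 - 1*550) = 3*(-13787 - 550) = 3*(-14337) = -43011)
sqrt(-6953 + A) = sqrt(-6953 - 43011) = sqrt(-49964) = 2*I*sqrt(12491)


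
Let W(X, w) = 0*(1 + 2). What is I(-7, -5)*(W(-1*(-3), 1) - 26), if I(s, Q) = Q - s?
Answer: -52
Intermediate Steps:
W(X, w) = 0 (W(X, w) = 0*3 = 0)
I(-7, -5)*(W(-1*(-3), 1) - 26) = (-5 - 1*(-7))*(0 - 26) = (-5 + 7)*(-26) = 2*(-26) = -52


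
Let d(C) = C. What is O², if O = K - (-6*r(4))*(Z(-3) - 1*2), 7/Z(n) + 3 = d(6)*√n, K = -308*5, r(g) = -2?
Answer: 192*(-132109*I + 46996*√3)/(-11*I + 4*√3) ≈ 2.2917e+6 - 22590.0*I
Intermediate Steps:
K = -1540 (K = -154*10 = -1540)
Z(n) = 7/(-3 + 6*√n)
O = -1516 - 28/(-1 + 2*I*√3) (O = -1540 - (-6*(-2))*(7/(3*(-1 + 2*√(-3))) - 1*2) = -1540 - 12*(7/(3*(-1 + 2*(I*√3))) - 2) = -1540 - 12*(7/(3*(-1 + 2*I*√3)) - 2) = -1540 - 12*(-2 + 7/(3*(-1 + 2*I*√3))) = -1540 - (-24 + 28/(-1 + 2*I*√3)) = -1540 + (24 - 28/(-1 + 2*I*√3)) = -1516 - 28/(-1 + 2*I*√3) ≈ -1513.8 + 7.4611*I)
O² = (-19680/13 + 56*I*√3/13)²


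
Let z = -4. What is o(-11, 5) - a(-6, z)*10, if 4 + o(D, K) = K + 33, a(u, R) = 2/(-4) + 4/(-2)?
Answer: 59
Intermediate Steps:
a(u, R) = -5/2 (a(u, R) = 2*(-1/4) + 4*(-1/2) = -1/2 - 2 = -5/2)
o(D, K) = 29 + K (o(D, K) = -4 + (K + 33) = -4 + (33 + K) = 29 + K)
o(-11, 5) - a(-6, z)*10 = (29 + 5) - (-5)*10/2 = 34 - 1*(-25) = 34 + 25 = 59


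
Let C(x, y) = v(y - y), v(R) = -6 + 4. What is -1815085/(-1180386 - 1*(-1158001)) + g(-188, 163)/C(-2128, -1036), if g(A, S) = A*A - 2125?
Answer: -147995429/8954 ≈ -16528.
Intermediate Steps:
v(R) = -2
g(A, S) = -2125 + A² (g(A, S) = A² - 2125 = -2125 + A²)
C(x, y) = -2
-1815085/(-1180386 - 1*(-1158001)) + g(-188, 163)/C(-2128, -1036) = -1815085/(-1180386 - 1*(-1158001)) + (-2125 + (-188)²)/(-2) = -1815085/(-1180386 + 1158001) + (-2125 + 35344)*(-½) = -1815085/(-22385) + 33219*(-½) = -1815085*(-1/22385) - 33219/2 = 363017/4477 - 33219/2 = -147995429/8954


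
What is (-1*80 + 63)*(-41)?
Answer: 697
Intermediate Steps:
(-1*80 + 63)*(-41) = (-80 + 63)*(-41) = -17*(-41) = 697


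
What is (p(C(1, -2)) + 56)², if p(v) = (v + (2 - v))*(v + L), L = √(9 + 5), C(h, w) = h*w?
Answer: 2760 + 208*√14 ≈ 3538.3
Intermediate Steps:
L = √14 ≈ 3.7417
p(v) = 2*v + 2*√14 (p(v) = (v + (2 - v))*(v + √14) = 2*(v + √14) = 2*v + 2*√14)
(p(C(1, -2)) + 56)² = ((2*(1*(-2)) + 2*√14) + 56)² = ((2*(-2) + 2*√14) + 56)² = ((-4 + 2*√14) + 56)² = (52 + 2*√14)²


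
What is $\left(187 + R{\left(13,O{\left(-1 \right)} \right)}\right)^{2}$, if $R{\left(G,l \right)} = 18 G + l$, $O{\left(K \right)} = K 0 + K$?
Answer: $176400$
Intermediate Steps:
$O{\left(K \right)} = K$ ($O{\left(K \right)} = 0 + K = K$)
$R{\left(G,l \right)} = l + 18 G$
$\left(187 + R{\left(13,O{\left(-1 \right)} \right)}\right)^{2} = \left(187 + \left(-1 + 18 \cdot 13\right)\right)^{2} = \left(187 + \left(-1 + 234\right)\right)^{2} = \left(187 + 233\right)^{2} = 420^{2} = 176400$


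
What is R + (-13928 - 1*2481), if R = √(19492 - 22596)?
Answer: -16409 + 4*I*√194 ≈ -16409.0 + 55.714*I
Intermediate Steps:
R = 4*I*√194 (R = √(-3104) = 4*I*√194 ≈ 55.714*I)
R + (-13928 - 1*2481) = 4*I*√194 + (-13928 - 1*2481) = 4*I*√194 + (-13928 - 2481) = 4*I*√194 - 16409 = -16409 + 4*I*√194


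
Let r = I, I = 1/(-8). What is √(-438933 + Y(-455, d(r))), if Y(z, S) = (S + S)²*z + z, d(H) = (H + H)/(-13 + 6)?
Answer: I*√86120503/14 ≈ 662.87*I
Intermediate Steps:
I = -⅛ ≈ -0.12500
r = -⅛ ≈ -0.12500
d(H) = -2*H/7 (d(H) = (2*H)/(-7) = (2*H)*(-⅐) = -2*H/7)
Y(z, S) = z + 4*z*S² (Y(z, S) = (2*S)²*z + z = (4*S²)*z + z = 4*z*S² + z = z + 4*z*S²)
√(-438933 + Y(-455, d(r))) = √(-438933 - 455*(1 + 4*(-2/7*(-⅛))²)) = √(-438933 - 455*(1 + 4*(1/28)²)) = √(-438933 - 455*(1 + 4*(1/784))) = √(-438933 - 455*(1 + 1/196)) = √(-438933 - 455*197/196) = √(-438933 - 12805/28) = √(-12302929/28) = I*√86120503/14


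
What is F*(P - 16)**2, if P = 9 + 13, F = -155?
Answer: -5580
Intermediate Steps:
P = 22
F*(P - 16)**2 = -155*(22 - 16)**2 = -155*6**2 = -155*36 = -5580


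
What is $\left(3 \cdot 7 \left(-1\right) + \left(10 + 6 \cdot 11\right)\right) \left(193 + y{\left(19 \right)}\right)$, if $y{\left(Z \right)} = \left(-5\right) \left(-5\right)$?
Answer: $11990$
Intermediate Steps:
$y{\left(Z \right)} = 25$
$\left(3 \cdot 7 \left(-1\right) + \left(10 + 6 \cdot 11\right)\right) \left(193 + y{\left(19 \right)}\right) = \left(3 \cdot 7 \left(-1\right) + \left(10 + 6 \cdot 11\right)\right) \left(193 + 25\right) = \left(21 \left(-1\right) + \left(10 + 66\right)\right) 218 = \left(-21 + 76\right) 218 = 55 \cdot 218 = 11990$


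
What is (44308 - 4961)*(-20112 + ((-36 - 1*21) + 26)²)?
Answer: -753534397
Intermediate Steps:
(44308 - 4961)*(-20112 + ((-36 - 1*21) + 26)²) = 39347*(-20112 + ((-36 - 21) + 26)²) = 39347*(-20112 + (-57 + 26)²) = 39347*(-20112 + (-31)²) = 39347*(-20112 + 961) = 39347*(-19151) = -753534397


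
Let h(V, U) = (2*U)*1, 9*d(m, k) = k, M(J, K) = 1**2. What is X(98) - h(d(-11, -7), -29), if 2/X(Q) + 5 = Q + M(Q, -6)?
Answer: 2727/47 ≈ 58.021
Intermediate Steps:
M(J, K) = 1
d(m, k) = k/9
h(V, U) = 2*U
X(Q) = 2/(-4 + Q) (X(Q) = 2/(-5 + (Q + 1)) = 2/(-5 + (1 + Q)) = 2/(-4 + Q))
X(98) - h(d(-11, -7), -29) = 2/(-4 + 98) - 2*(-29) = 2/94 - 1*(-58) = 2*(1/94) + 58 = 1/47 + 58 = 2727/47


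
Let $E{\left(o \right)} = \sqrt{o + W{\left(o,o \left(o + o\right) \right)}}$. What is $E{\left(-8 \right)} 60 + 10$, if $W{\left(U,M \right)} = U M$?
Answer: $10 + 120 i \sqrt{258} \approx 10.0 + 1927.5 i$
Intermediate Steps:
$W{\left(U,M \right)} = M U$
$E{\left(o \right)} = \sqrt{o + 2 o^{3}}$ ($E{\left(o \right)} = \sqrt{o + o \left(o + o\right) o} = \sqrt{o + o 2 o o} = \sqrt{o + 2 o^{2} o} = \sqrt{o + 2 o^{3}}$)
$E{\left(-8 \right)} 60 + 10 = \sqrt{-8 + 2 \left(-8\right)^{3}} \cdot 60 + 10 = \sqrt{-8 + 2 \left(-512\right)} 60 + 10 = \sqrt{-8 - 1024} \cdot 60 + 10 = \sqrt{-1032} \cdot 60 + 10 = 2 i \sqrt{258} \cdot 60 + 10 = 120 i \sqrt{258} + 10 = 10 + 120 i \sqrt{258}$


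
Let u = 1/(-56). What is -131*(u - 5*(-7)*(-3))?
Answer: 770411/56 ≈ 13757.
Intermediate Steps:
u = -1/56 ≈ -0.017857
-131*(u - 5*(-7)*(-3)) = -131*(-1/56 - 5*(-7)*(-3)) = -131*(-1/56 + 35*(-3)) = -131*(-1/56 - 105) = -131*(-5881/56) = 770411/56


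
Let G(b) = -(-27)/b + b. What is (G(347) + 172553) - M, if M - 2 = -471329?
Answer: 223546796/347 ≈ 6.4423e+5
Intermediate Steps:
M = -471327 (M = 2 - 471329 = -471327)
G(b) = b + 27/b (G(b) = 27/b + b = b + 27/b)
(G(347) + 172553) - M = ((347 + 27/347) + 172553) - 1*(-471327) = ((347 + 27*(1/347)) + 172553) + 471327 = ((347 + 27/347) + 172553) + 471327 = (120436/347 + 172553) + 471327 = 59996327/347 + 471327 = 223546796/347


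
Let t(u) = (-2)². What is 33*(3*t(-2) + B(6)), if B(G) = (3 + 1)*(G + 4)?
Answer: 1716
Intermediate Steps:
t(u) = 4
B(G) = 16 + 4*G (B(G) = 4*(4 + G) = 16 + 4*G)
33*(3*t(-2) + B(6)) = 33*(3*4 + (16 + 4*6)) = 33*(12 + (16 + 24)) = 33*(12 + 40) = 33*52 = 1716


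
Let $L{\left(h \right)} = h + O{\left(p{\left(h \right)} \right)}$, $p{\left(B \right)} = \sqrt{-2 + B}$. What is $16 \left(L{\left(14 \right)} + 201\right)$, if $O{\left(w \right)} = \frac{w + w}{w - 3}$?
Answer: $3568 + 64 \sqrt{3} \approx 3678.9$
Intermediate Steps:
$O{\left(w \right)} = \frac{2 w}{-3 + w}$
$L{\left(h \right)} = h + \frac{2 \sqrt{-2 + h}}{-3 + \sqrt{-2 + h}}$
$16 \left(L{\left(14 \right)} + 201\right) = 16 \left(\frac{2 \sqrt{-2 + 14} + 14 \left(-3 + \sqrt{-2 + 14}\right)}{-3 + \sqrt{-2 + 14}} + 201\right) = 16 \left(\frac{2 \sqrt{12} + 14 \left(-3 + \sqrt{12}\right)}{-3 + \sqrt{12}} + 201\right) = 16 \left(\frac{2 \cdot 2 \sqrt{3} + 14 \left(-3 + 2 \sqrt{3}\right)}{-3 + 2 \sqrt{3}} + 201\right) = 16 \left(\frac{4 \sqrt{3} - \left(42 - 28 \sqrt{3}\right)}{-3 + 2 \sqrt{3}} + 201\right) = 16 \left(\frac{-42 + 32 \sqrt{3}}{-3 + 2 \sqrt{3}} + 201\right) = 16 \left(201 + \frac{-42 + 32 \sqrt{3}}{-3 + 2 \sqrt{3}}\right) = 3216 + \frac{16 \left(-42 + 32 \sqrt{3}\right)}{-3 + 2 \sqrt{3}}$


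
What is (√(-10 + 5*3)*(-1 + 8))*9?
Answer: 63*√5 ≈ 140.87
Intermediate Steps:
(√(-10 + 5*3)*(-1 + 8))*9 = (√(-10 + 15)*7)*9 = (√5*7)*9 = (7*√5)*9 = 63*√5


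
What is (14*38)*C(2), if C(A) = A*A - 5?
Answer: -532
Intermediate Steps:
C(A) = -5 + A**2 (C(A) = A**2 - 5 = -5 + A**2)
(14*38)*C(2) = (14*38)*(-5 + 2**2) = 532*(-5 + 4) = 532*(-1) = -532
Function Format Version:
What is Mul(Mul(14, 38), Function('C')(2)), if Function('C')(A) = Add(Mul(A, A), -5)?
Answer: -532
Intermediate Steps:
Function('C')(A) = Add(-5, Pow(A, 2)) (Function('C')(A) = Add(Pow(A, 2), -5) = Add(-5, Pow(A, 2)))
Mul(Mul(14, 38), Function('C')(2)) = Mul(Mul(14, 38), Add(-5, Pow(2, 2))) = Mul(532, Add(-5, 4)) = Mul(532, -1) = -532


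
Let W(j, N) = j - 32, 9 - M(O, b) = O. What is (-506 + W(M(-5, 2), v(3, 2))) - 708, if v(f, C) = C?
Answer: -1232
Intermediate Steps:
M(O, b) = 9 - O
W(j, N) = -32 + j
(-506 + W(M(-5, 2), v(3, 2))) - 708 = (-506 + (-32 + (9 - 1*(-5)))) - 708 = (-506 + (-32 + (9 + 5))) - 708 = (-506 + (-32 + 14)) - 708 = (-506 - 18) - 708 = -524 - 708 = -1232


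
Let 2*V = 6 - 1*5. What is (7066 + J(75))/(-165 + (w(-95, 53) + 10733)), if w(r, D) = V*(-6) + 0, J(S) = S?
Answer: 7141/10565 ≈ 0.67591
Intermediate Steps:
V = ½ (V = (6 - 1*5)/2 = (6 - 5)/2 = (½)*1 = ½ ≈ 0.50000)
w(r, D) = -3 (w(r, D) = (½)*(-6) + 0 = -3 + 0 = -3)
(7066 + J(75))/(-165 + (w(-95, 53) + 10733)) = (7066 + 75)/(-165 + (-3 + 10733)) = 7141/(-165 + 10730) = 7141/10565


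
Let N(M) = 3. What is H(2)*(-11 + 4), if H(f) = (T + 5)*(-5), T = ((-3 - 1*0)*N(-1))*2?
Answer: -455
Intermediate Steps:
T = -18 (T = ((-3 - 1*0)*3)*2 = ((-3 + 0)*3)*2 = -3*3*2 = -9*2 = -18)
H(f) = 65 (H(f) = (-18 + 5)*(-5) = -13*(-5) = 65)
H(2)*(-11 + 4) = 65*(-11 + 4) = 65*(-7) = -455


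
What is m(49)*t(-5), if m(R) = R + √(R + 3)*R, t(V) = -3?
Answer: -147 - 294*√13 ≈ -1207.0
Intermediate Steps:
m(R) = R + R*√(3 + R) (m(R) = R + √(3 + R)*R = R + R*√(3 + R))
m(49)*t(-5) = (49*(1 + √(3 + 49)))*(-3) = (49*(1 + √52))*(-3) = (49*(1 + 2*√13))*(-3) = (49 + 98*√13)*(-3) = -147 - 294*√13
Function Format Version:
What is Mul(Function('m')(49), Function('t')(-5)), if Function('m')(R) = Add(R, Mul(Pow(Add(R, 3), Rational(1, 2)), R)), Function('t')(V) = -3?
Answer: Add(-147, Mul(-294, Pow(13, Rational(1, 2)))) ≈ -1207.0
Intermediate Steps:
Function('m')(R) = Add(R, Mul(R, Pow(Add(3, R), Rational(1, 2)))) (Function('m')(R) = Add(R, Mul(Pow(Add(3, R), Rational(1, 2)), R)) = Add(R, Mul(R, Pow(Add(3, R), Rational(1, 2)))))
Mul(Function('m')(49), Function('t')(-5)) = Mul(Mul(49, Add(1, Pow(Add(3, 49), Rational(1, 2)))), -3) = Mul(Mul(49, Add(1, Pow(52, Rational(1, 2)))), -3) = Mul(Mul(49, Add(1, Mul(2, Pow(13, Rational(1, 2))))), -3) = Mul(Add(49, Mul(98, Pow(13, Rational(1, 2)))), -3) = Add(-147, Mul(-294, Pow(13, Rational(1, 2))))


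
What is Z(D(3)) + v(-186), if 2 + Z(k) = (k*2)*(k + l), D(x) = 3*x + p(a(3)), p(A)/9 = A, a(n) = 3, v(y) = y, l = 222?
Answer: 18388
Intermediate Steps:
p(A) = 9*A
D(x) = 27 + 3*x (D(x) = 3*x + 9*3 = 3*x + 27 = 27 + 3*x)
Z(k) = -2 + 2*k*(222 + k) (Z(k) = -2 + (k*2)*(k + 222) = -2 + (2*k)*(222 + k) = -2 + 2*k*(222 + k))
Z(D(3)) + v(-186) = (-2 + 2*(27 + 3*3)**2 + 444*(27 + 3*3)) - 186 = (-2 + 2*(27 + 9)**2 + 444*(27 + 9)) - 186 = (-2 + 2*36**2 + 444*36) - 186 = (-2 + 2*1296 + 15984) - 186 = (-2 + 2592 + 15984) - 186 = 18574 - 186 = 18388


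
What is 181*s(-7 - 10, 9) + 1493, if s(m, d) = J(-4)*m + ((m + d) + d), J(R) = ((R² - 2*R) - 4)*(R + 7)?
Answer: -182946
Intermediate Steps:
J(R) = (7 + R)*(-4 + R² - 2*R) (J(R) = (-4 + R² - 2*R)*(7 + R) = (7 + R)*(-4 + R² - 2*R))
s(m, d) = 2*d + 61*m (s(m, d) = (-28 + (-4)³ - 18*(-4) + 5*(-4)²)*m + ((m + d) + d) = (-28 - 64 + 72 + 5*16)*m + ((d + m) + d) = (-28 - 64 + 72 + 80)*m + (m + 2*d) = 60*m + (m + 2*d) = 2*d + 61*m)
181*s(-7 - 10, 9) + 1493 = 181*(2*9 + 61*(-7 - 10)) + 1493 = 181*(18 + 61*(-17)) + 1493 = 181*(18 - 1037) + 1493 = 181*(-1019) + 1493 = -184439 + 1493 = -182946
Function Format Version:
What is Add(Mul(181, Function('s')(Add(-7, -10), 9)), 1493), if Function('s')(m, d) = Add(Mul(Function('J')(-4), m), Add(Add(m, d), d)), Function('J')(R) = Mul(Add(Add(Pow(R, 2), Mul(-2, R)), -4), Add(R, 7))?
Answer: -182946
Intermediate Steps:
Function('J')(R) = Mul(Add(7, R), Add(-4, Pow(R, 2), Mul(-2, R))) (Function('J')(R) = Mul(Add(-4, Pow(R, 2), Mul(-2, R)), Add(7, R)) = Mul(Add(7, R), Add(-4, Pow(R, 2), Mul(-2, R))))
Function('s')(m, d) = Add(Mul(2, d), Mul(61, m)) (Function('s')(m, d) = Add(Mul(Add(-28, Pow(-4, 3), Mul(-18, -4), Mul(5, Pow(-4, 2))), m), Add(Add(m, d), d)) = Add(Mul(Add(-28, -64, 72, Mul(5, 16)), m), Add(Add(d, m), d)) = Add(Mul(Add(-28, -64, 72, 80), m), Add(m, Mul(2, d))) = Add(Mul(60, m), Add(m, Mul(2, d))) = Add(Mul(2, d), Mul(61, m)))
Add(Mul(181, Function('s')(Add(-7, -10), 9)), 1493) = Add(Mul(181, Add(Mul(2, 9), Mul(61, Add(-7, -10)))), 1493) = Add(Mul(181, Add(18, Mul(61, -17))), 1493) = Add(Mul(181, Add(18, -1037)), 1493) = Add(Mul(181, -1019), 1493) = Add(-184439, 1493) = -182946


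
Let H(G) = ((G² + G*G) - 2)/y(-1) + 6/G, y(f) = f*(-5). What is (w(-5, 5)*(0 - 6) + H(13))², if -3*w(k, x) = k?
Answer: 14047504/4225 ≈ 3324.9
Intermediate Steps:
y(f) = -5*f
H(G) = -⅖ + 6/G + 2*G²/5 (H(G) = ((G² + G*G) - 2)/((-5*(-1))) + 6/G = ((G² + G²) - 2)/5 + 6/G = (2*G² - 2)*(⅕) + 6/G = (-2 + 2*G²)*(⅕) + 6/G = (-⅖ + 2*G²/5) + 6/G = -⅖ + 6/G + 2*G²/5)
w(k, x) = -k/3
(w(-5, 5)*(0 - 6) + H(13))² = ((-⅓*(-5))*(0 - 6) + (⅖)*(15 + 13*(-1 + 13²))/13)² = ((5/3)*(-6) + (⅖)*(1/13)*(15 + 13*(-1 + 169)))² = (-10 + (⅖)*(1/13)*(15 + 13*168))² = (-10 + (⅖)*(1/13)*(15 + 2184))² = (-10 + (⅖)*(1/13)*2199)² = (-10 + 4398/65)² = (3748/65)² = 14047504/4225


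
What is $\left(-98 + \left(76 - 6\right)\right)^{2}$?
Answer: $784$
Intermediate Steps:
$\left(-98 + \left(76 - 6\right)\right)^{2} = \left(-98 + 70\right)^{2} = \left(-28\right)^{2} = 784$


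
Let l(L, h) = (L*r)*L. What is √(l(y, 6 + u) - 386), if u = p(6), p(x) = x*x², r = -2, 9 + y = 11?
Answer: I*√394 ≈ 19.849*I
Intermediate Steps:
y = 2 (y = -9 + 11 = 2)
p(x) = x³
u = 216 (u = 6³ = 216)
l(L, h) = -2*L² (l(L, h) = (L*(-2))*L = (-2*L)*L = -2*L²)
√(l(y, 6 + u) - 386) = √(-2*2² - 386) = √(-2*4 - 386) = √(-8 - 386) = √(-394) = I*√394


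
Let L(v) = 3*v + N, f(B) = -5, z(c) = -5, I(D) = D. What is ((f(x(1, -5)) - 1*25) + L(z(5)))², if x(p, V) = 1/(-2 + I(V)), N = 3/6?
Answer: 7921/4 ≈ 1980.3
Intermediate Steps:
N = ½ (N = 3*(⅙) = ½ ≈ 0.50000)
x(p, V) = 1/(-2 + V)
L(v) = ½ + 3*v (L(v) = 3*v + ½ = ½ + 3*v)
((f(x(1, -5)) - 1*25) + L(z(5)))² = ((-5 - 1*25) + (½ + 3*(-5)))² = ((-5 - 25) + (½ - 15))² = (-30 - 29/2)² = (-89/2)² = 7921/4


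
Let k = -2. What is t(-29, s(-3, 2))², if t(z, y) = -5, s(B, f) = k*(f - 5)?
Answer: 25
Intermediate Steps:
s(B, f) = 10 - 2*f (s(B, f) = -2*(f - 5) = -2*(-5 + f) = 10 - 2*f)
t(-29, s(-3, 2))² = (-5)² = 25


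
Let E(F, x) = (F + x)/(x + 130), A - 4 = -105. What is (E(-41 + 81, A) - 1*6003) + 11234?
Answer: 151638/29 ≈ 5228.9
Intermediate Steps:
A = -101 (A = 4 - 105 = -101)
E(F, x) = (F + x)/(130 + x)
(E(-41 + 81, A) - 1*6003) + 11234 = (((-41 + 81) - 101)/(130 - 101) - 1*6003) + 11234 = ((40 - 101)/29 - 6003) + 11234 = ((1/29)*(-61) - 6003) + 11234 = (-61/29 - 6003) + 11234 = -174148/29 + 11234 = 151638/29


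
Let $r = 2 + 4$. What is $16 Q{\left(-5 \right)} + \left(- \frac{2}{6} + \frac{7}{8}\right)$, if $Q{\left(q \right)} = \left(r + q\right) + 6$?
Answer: $\frac{2701}{24} \approx 112.54$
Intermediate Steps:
$r = 6$
$Q{\left(q \right)} = 12 + q$ ($Q{\left(q \right)} = \left(6 + q\right) + 6 = 12 + q$)
$16 Q{\left(-5 \right)} + \left(- \frac{2}{6} + \frac{7}{8}\right) = 16 \left(12 - 5\right) + \left(- \frac{2}{6} + \frac{7}{8}\right) = 16 \cdot 7 + \left(\left(-2\right) \frac{1}{6} + 7 \cdot \frac{1}{8}\right) = 112 + \left(- \frac{1}{3} + \frac{7}{8}\right) = 112 + \frac{13}{24} = \frac{2701}{24}$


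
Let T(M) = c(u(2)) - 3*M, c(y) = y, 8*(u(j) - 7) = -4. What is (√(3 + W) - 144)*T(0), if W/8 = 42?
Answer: -936 + 13*√339/2 ≈ -816.32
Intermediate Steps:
W = 336 (W = 8*42 = 336)
u(j) = 13/2 (u(j) = 7 + (⅛)*(-4) = 7 - ½ = 13/2)
T(M) = 13/2 - 3*M
(√(3 + W) - 144)*T(0) = (√(3 + 336) - 144)*(13/2 - 3*0) = (√339 - 144)*(13/2 + 0) = (-144 + √339)*(13/2) = -936 + 13*√339/2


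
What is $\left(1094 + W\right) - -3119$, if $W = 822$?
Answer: $5035$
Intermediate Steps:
$\left(1094 + W\right) - -3119 = \left(1094 + 822\right) - -3119 = 1916 + 3119 = 5035$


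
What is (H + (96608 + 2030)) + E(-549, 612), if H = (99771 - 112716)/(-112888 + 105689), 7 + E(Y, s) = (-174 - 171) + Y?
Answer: 703621608/7199 ≈ 97739.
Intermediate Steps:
E(Y, s) = -352 + Y (E(Y, s) = -7 + ((-174 - 171) + Y) = -7 + (-345 + Y) = -352 + Y)
H = 12945/7199 (H = -12945/(-7199) = -12945*(-1/7199) = 12945/7199 ≈ 1.7982)
(H + (96608 + 2030)) + E(-549, 612) = (12945/7199 + (96608 + 2030)) + (-352 - 549) = (12945/7199 + 98638) - 901 = 710107907/7199 - 901 = 703621608/7199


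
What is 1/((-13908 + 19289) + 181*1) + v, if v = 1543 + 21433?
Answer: 127792513/5562 ≈ 22976.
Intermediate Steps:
v = 22976
1/((-13908 + 19289) + 181*1) + v = 1/((-13908 + 19289) + 181*1) + 22976 = 1/(5381 + 181) + 22976 = 1/5562 + 22976 = 127792513/5562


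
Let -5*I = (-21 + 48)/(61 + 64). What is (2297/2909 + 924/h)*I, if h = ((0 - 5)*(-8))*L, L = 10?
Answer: -24345333/181812500 ≈ -0.13390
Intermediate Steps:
h = 400 (h = ((0 - 5)*(-8))*10 = -5*(-8)*10 = 40*10 = 400)
I = -27/625 (I = -(-21 + 48)/(5*(61 + 64)) = -27/(5*125) = -1/5*27/125 = -27/625 ≈ -0.043200)
(2297/2909 + 924/h)*I = (2297/2909 + 924/400)*(-27/625) = (2297*(1/2909) + 924*(1/400))*(-27/625) = (2297/2909 + 231/100)*(-27/625) = (901679/290900)*(-27/625) = -24345333/181812500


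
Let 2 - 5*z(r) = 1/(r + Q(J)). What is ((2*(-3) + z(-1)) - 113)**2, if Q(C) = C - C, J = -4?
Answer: 350464/25 ≈ 14019.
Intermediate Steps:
Q(C) = 0
z(r) = 2/5 - 1/(5*r) (z(r) = 2/5 - 1/(5*(r + 0)) = 2/5 - 1/(5*r))
((2*(-3) + z(-1)) - 113)**2 = ((2*(-3) + (1/5)*(-1 + 2*(-1))/(-1)) - 113)**2 = ((-6 + (1/5)*(-1)*(-1 - 2)) - 113)**2 = ((-6 + (1/5)*(-1)*(-3)) - 113)**2 = ((-6 + 3/5) - 113)**2 = (-27/5 - 113)**2 = (-592/5)**2 = 350464/25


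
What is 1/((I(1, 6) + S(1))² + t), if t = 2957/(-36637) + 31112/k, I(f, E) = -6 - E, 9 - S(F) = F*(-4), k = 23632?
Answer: 108225698/241972013 ≈ 0.44727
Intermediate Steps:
S(F) = 9 + 4*F (S(F) = 9 - F*(-4) = 9 - (-4)*F = 9 + 4*F)
t = 133746315/108225698 (t = 2957/(-36637) + 31112/23632 = 2957*(-1/36637) + 31112*(1/23632) = -2957/36637 + 3889/2954 = 133746315/108225698 ≈ 1.2358)
1/((I(1, 6) + S(1))² + t) = 1/(((-6 - 1*6) + (9 + 4*1))² + 133746315/108225698) = 1/(((-6 - 6) + (9 + 4))² + 133746315/108225698) = 1/((-12 + 13)² + 133746315/108225698) = 1/(1² + 133746315/108225698) = 1/(1 + 133746315/108225698) = 1/(241972013/108225698) = 108225698/241972013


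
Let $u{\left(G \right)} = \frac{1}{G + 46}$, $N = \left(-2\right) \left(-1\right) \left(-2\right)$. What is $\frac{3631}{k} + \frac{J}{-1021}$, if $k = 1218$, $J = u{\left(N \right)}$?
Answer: $\frac{1853611}{621789} \approx 2.9811$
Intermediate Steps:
$N = -4$ ($N = 2 \left(-2\right) = -4$)
$u{\left(G \right)} = \frac{1}{46 + G}$
$J = \frac{1}{42}$ ($J = \frac{1}{46 - 4} = \frac{1}{42} \approx 0.02381$)
$\frac{3631}{k} + \frac{J}{-1021} = \frac{3631}{1218} + \frac{1}{42 \left(-1021\right)} = 3631 \cdot \frac{1}{1218} + \frac{1}{42} \left(- \frac{1}{1021}\right) = \frac{3631}{1218} - \frac{1}{42882} = \frac{1853611}{621789}$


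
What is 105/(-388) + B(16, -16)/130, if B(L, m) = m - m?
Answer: -105/388 ≈ -0.27062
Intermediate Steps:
B(L, m) = 0
105/(-388) + B(16, -16)/130 = 105/(-388) + 0/130 = 105*(-1/388) + 0*(1/130) = -105/388 + 0 = -105/388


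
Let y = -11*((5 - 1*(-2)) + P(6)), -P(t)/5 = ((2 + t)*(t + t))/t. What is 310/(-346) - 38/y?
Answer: -131039/138919 ≈ -0.94328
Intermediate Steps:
P(t) = -20 - 10*t (P(t) = -5*(2 + t)*(t + t)/t = -5*(2 + t)*(2*t)/t = -5*2*t*(2 + t)/t = -5*(4 + 2*t) = -20 - 10*t)
y = 803 (y = -11*((5 - 1*(-2)) + (-20 - 10*6)) = -11*((5 + 2) + (-20 - 60)) = -11*(7 - 80) = -11*(-73) = 803)
310/(-346) - 38/y = 310/(-346) - 38/803 = 310*(-1/346) - 38*1/803 = -155/173 - 38/803 = -131039/138919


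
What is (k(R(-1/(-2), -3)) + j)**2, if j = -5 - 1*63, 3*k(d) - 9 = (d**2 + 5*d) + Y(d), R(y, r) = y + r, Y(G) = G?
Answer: 664225/144 ≈ 4612.7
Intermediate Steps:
R(y, r) = r + y
k(d) = 3 + 2*d + d**2/3 (k(d) = 3 + ((d**2 + 5*d) + d)/3 = 3 + (d**2 + 6*d)/3 = 3 + (2*d + d**2/3) = 3 + 2*d + d**2/3)
j = -68 (j = -5 - 63 = -68)
(k(R(-1/(-2), -3)) + j)**2 = ((3 + 2*(-3 - 1/(-2)) + (-3 - 1/(-2))**2/3) - 68)**2 = ((3 + 2*(-3 - 1*(-1/2)) + (-3 - 1*(-1/2))**2/3) - 68)**2 = ((3 + 2*(-3 + 1/2) + (-3 + 1/2)**2/3) - 68)**2 = ((3 + 2*(-5/2) + (-5/2)**2/3) - 68)**2 = ((3 - 5 + (1/3)*(25/4)) - 68)**2 = ((3 - 5 + 25/12) - 68)**2 = (1/12 - 68)**2 = (-815/12)**2 = 664225/144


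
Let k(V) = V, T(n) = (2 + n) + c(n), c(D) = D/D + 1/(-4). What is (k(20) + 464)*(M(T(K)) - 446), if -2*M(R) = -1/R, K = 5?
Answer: -6690816/31 ≈ -2.1583e+5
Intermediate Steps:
c(D) = 3/4 (c(D) = 1 + 1*(-1/4) = 1 - 1/4 = 3/4)
T(n) = 11/4 + n (T(n) = (2 + n) + 3/4 = 11/4 + n)
M(R) = 1/(2*R) (M(R) = -(-1)/(2*R) = 1/(2*R))
(k(20) + 464)*(M(T(K)) - 446) = (20 + 464)*(1/(2*(11/4 + 5)) - 446) = 484*(1/(2*(31/4)) - 446) = 484*((1/2)*(4/31) - 446) = 484*(2/31 - 446) = 484*(-13824/31) = -6690816/31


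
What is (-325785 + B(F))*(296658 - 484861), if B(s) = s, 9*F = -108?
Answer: 61315972791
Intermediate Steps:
F = -12 (F = (1/9)*(-108) = -12)
(-325785 + B(F))*(296658 - 484861) = (-325785 - 12)*(296658 - 484861) = -325797*(-188203) = 61315972791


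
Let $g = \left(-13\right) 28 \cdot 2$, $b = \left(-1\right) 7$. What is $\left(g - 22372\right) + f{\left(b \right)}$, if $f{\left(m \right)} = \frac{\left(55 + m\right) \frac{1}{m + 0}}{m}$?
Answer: $- \frac{1131852}{49} \approx -23099.0$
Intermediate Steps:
$b = -7$
$g = -728$ ($g = \left(-364\right) 2 = -728$)
$f{\left(m \right)} = \frac{55 + m}{m^{2}}$ ($f{\left(m \right)} = \frac{\left(55 + m\right) \frac{1}{m}}{m} = \frac{\frac{1}{m} \left(55 + m\right)}{m} = \frac{55 + m}{m^{2}}$)
$\left(g - 22372\right) + f{\left(b \right)} = \left(-728 - 22372\right) + \frac{55 - 7}{49} = -23100 + \frac{1}{49} \cdot 48 = -23100 + \frac{48}{49} = - \frac{1131852}{49}$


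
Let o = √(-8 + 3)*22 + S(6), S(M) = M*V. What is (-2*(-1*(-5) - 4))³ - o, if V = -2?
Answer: 4 - 22*I*√5 ≈ 4.0 - 49.193*I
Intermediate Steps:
S(M) = -2*M (S(M) = M*(-2) = -2*M)
o = -12 + 22*I*√5 (o = √(-8 + 3)*22 - 2*6 = √(-5)*22 - 12 = (I*√5)*22 - 12 = 22*I*√5 - 12 = -12 + 22*I*√5 ≈ -12.0 + 49.193*I)
(-2*(-1*(-5) - 4))³ - o = (-2*(-1*(-5) - 4))³ - (-12 + 22*I*√5) = (-2*(5 - 4))³ + (12 - 22*I*√5) = (-2*1)³ + (12 - 22*I*√5) = (-2)³ + (12 - 22*I*√5) = -8 + (12 - 22*I*√5) = 4 - 22*I*√5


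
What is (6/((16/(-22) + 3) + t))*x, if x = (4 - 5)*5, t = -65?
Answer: 11/23 ≈ 0.47826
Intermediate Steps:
x = -5 (x = -1*5 = -5)
(6/((16/(-22) + 3) + t))*x = (6/((16/(-22) + 3) - 65))*(-5) = (6/((16*(-1/22) + 3) - 65))*(-5) = (6/((-8/11 + 3) - 65))*(-5) = (6/(25/11 - 65))*(-5) = (6/(-690/11))*(-5) = (6*(-11/690))*(-5) = -11/115*(-5) = 11/23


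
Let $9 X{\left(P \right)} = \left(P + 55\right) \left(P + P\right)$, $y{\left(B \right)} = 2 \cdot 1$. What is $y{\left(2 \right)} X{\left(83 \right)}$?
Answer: $\frac{15272}{3} \approx 5090.7$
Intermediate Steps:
$y{\left(B \right)} = 2$
$X{\left(P \right)} = \frac{2 P \left(55 + P\right)}{9}$ ($X{\left(P \right)} = \frac{\left(P + 55\right) \left(P + P\right)}{9} = \frac{\left(55 + P\right) 2 P}{9} = \frac{2 P \left(55 + P\right)}{9}$)
$y{\left(2 \right)} X{\left(83 \right)} = 2 \cdot \frac{2}{9} \cdot 83 \left(55 + 83\right) = 2 \cdot \frac{2}{9} \cdot 83 \cdot 138 = 2 \cdot \frac{7636}{3} = \frac{15272}{3}$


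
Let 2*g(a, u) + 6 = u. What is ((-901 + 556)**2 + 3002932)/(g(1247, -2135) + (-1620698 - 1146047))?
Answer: -6243914/5535631 ≈ -1.1279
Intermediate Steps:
g(a, u) = -3 + u/2
((-901 + 556)**2 + 3002932)/(g(1247, -2135) + (-1620698 - 1146047)) = ((-901 + 556)**2 + 3002932)/((-3 + (1/2)*(-2135)) + (-1620698 - 1146047)) = ((-345)**2 + 3002932)/((-3 - 2135/2) - 2766745) = (119025 + 3002932)/(-2141/2 - 2766745) = 3121957/(-5535631/2) = 3121957*(-2/5535631) = -6243914/5535631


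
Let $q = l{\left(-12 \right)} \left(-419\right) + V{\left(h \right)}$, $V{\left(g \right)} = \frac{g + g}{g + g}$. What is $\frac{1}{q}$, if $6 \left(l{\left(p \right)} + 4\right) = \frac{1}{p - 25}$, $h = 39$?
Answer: $\frac{222}{372713} \approx 0.00059563$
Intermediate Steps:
$V{\left(g \right)} = 1$ ($V{\left(g \right)} = \frac{2 g}{2 g} = 2 g \frac{1}{2 g} = 1$)
$l{\left(p \right)} = -4 + \frac{1}{6 \left(-25 + p\right)}$ ($l{\left(p \right)} = -4 + \frac{1}{6 \left(p - 25\right)} = -4 + \frac{1}{6 \left(-25 + p\right)}$)
$q = \frac{372713}{222}$ ($q = \frac{601 - -288}{6 \left(-25 - 12\right)} \left(-419\right) + 1 = \frac{601 + 288}{6 \left(-37\right)} \left(-419\right) + 1 = \frac{1}{6} \left(- \frac{1}{37}\right) 889 \left(-419\right) + 1 = \left(- \frac{889}{222}\right) \left(-419\right) + 1 = \frac{372491}{222} + 1 = \frac{372713}{222} \approx 1678.9$)
$\frac{1}{q} = \frac{1}{\frac{372713}{222}} = \frac{222}{372713}$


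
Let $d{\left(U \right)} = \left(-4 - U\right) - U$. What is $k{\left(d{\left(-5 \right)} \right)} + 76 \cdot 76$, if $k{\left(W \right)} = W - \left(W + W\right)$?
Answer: $5770$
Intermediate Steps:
$d{\left(U \right)} = -4 - 2 U$
$k{\left(W \right)} = - W$ ($k{\left(W \right)} = W - 2 W = - W$)
$k{\left(d{\left(-5 \right)} \right)} + 76 \cdot 76 = - (-4 - -10) + 76 \cdot 76 = - (-4 + 10) + 5776 = \left(-1\right) 6 + 5776 = -6 + 5776 = 5770$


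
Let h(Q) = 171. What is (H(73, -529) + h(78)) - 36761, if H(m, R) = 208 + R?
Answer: -36911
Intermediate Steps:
(H(73, -529) + h(78)) - 36761 = ((208 - 529) + 171) - 36761 = (-321 + 171) - 36761 = -150 - 36761 = -36911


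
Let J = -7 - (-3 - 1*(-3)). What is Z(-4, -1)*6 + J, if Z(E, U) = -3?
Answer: -25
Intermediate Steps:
J = -7 (J = -7 - (-3 + 3) = -7 - 1*0 = -7 + 0 = -7)
Z(-4, -1)*6 + J = -3*6 - 7 = -18 - 7 = -25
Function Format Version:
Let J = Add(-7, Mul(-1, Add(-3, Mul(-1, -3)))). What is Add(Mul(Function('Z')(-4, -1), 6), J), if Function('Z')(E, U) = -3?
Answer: -25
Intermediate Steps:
J = -7 (J = Add(-7, Mul(-1, Add(-3, 3))) = Add(-7, Mul(-1, 0)) = Add(-7, 0) = -7)
Add(Mul(Function('Z')(-4, -1), 6), J) = Add(Mul(-3, 6), -7) = Add(-18, -7) = -25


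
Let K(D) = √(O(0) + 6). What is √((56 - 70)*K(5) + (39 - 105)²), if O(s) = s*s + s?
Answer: √(4356 - 14*√6) ≈ 65.740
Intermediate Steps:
O(s) = s + s² (O(s) = s² + s = s + s²)
K(D) = √6 (K(D) = √(0*(1 + 0) + 6) = √(0*1 + 6) = √(0 + 6) = √6)
√((56 - 70)*K(5) + (39 - 105)²) = √((56 - 70)*√6 + (39 - 105)²) = √(-14*√6 + (-66)²) = √(-14*√6 + 4356) = √(4356 - 14*√6)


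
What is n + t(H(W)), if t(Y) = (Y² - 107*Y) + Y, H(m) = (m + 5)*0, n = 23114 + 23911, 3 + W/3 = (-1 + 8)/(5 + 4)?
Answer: 47025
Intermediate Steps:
W = -20/3 (W = -9 + 3*((-1 + 8)/(5 + 4)) = -9 + 3*(7/9) = -9 + 7/3 = -20/3 ≈ -6.6667)
n = 47025
H(m) = 0 (H(m) = (5 + m)*0 = 0)
t(Y) = Y² - 106*Y
n + t(H(W)) = 47025 + 0*(-106 + 0) = 47025 + 0*(-106) = 47025 + 0 = 47025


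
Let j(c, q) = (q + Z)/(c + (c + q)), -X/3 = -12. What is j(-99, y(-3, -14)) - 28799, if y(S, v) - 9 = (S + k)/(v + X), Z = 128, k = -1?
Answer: -59932224/2081 ≈ -28800.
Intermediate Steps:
X = 36 (X = -3*(-12) = 36)
y(S, v) = 9 + (-1 + S)/(36 + v) (y(S, v) = 9 + (S - 1)/(v + 36) = 9 + (-1 + S)/(36 + v))
j(c, q) = (128 + q)/(q + 2*c) (j(c, q) = (q + 128)/(c + (c + q)) = (128 + q)/(q + 2*c))
j(-99, y(-3, -14)) - 28799 = (128 + (323 - 3 + 9*(-14))/(36 - 14))/((323 - 3 + 9*(-14))/(36 - 14) + 2*(-99)) - 28799 = (128 + (323 - 3 - 126)/22)/((323 - 3 - 126)/22 - 198) - 28799 = (128 + (1/22)*194)/((1/22)*194 - 198) - 28799 = (128 + 97/11)/(97/11 - 198) - 28799 = (1505/11)/(-2081/11) - 28799 = -11/2081*1505/11 - 28799 = -1505/2081 - 28799 = -59932224/2081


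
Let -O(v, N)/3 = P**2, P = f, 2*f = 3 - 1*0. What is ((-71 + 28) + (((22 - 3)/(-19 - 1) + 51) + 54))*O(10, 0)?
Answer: -32967/80 ≈ -412.09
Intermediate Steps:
f = 3/2 (f = (3 - 1*0)/2 = (3 + 0)/2 = (1/2)*3 = 3/2 ≈ 1.5000)
P = 3/2 ≈ 1.5000
O(v, N) = -27/4 (O(v, N) = -3*(3/2)**2 = -3*9/4 = -27/4)
((-71 + 28) + (((22 - 3)/(-19 - 1) + 51) + 54))*O(10, 0) = ((-71 + 28) + (((22 - 3)/(-19 - 1) + 51) + 54))*(-27/4) = (-43 + ((19/(-20) + 51) + 54))*(-27/4) = (-43 + ((19*(-1/20) + 51) + 54))*(-27/4) = (-43 + ((-19/20 + 51) + 54))*(-27/4) = (-43 + (1001/20 + 54))*(-27/4) = (-43 + 2081/20)*(-27/4) = (1221/20)*(-27/4) = -32967/80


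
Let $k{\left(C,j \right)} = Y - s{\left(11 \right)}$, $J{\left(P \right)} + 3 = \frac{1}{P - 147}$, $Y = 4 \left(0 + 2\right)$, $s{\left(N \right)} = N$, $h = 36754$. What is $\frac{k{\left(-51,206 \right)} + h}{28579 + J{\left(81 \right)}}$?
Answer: $\frac{2425566}{1886015} \approx 1.2861$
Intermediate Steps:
$Y = 8$ ($Y = 4 \cdot 2 = 8$)
$J{\left(P \right)} = -3 + \frac{1}{-147 + P}$ ($J{\left(P \right)} = -3 + \frac{1}{P - 147} = -3 + \frac{1}{-147 + P}$)
$k{\left(C,j \right)} = -3$ ($k{\left(C,j \right)} = 8 - 11 = -3$)
$\frac{k{\left(-51,206 \right)} + h}{28579 + J{\left(81 \right)}} = \frac{-3 + 36754}{28579 + \frac{442 - 243}{-147 + 81}} = \frac{36751}{28579 + \frac{442 - 243}{-66}} = \frac{36751}{28579 - \frac{199}{66}} = \frac{36751}{\frac{1886015}{66}} = 36751 \cdot \frac{66}{1886015} = \frac{2425566}{1886015}$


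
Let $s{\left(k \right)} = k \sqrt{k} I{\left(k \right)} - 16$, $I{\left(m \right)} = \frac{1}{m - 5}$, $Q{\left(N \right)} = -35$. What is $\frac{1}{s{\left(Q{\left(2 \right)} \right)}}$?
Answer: $- \frac{1024}{18099} - \frac{56 i \sqrt{35}}{18099} \approx -0.056578 - 0.018305 i$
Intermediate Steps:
$I{\left(m \right)} = \frac{1}{-5 + m}$
$s{\left(k \right)} = -16 + \frac{k^{\frac{3}{2}}}{-5 + k}$ ($s{\left(k \right)} = \frac{k \sqrt{k}}{-5 + k} - 16 = \frac{k^{\frac{3}{2}}}{-5 + k} - 16 = -16 + \frac{k^{\frac{3}{2}}}{-5 + k}$)
$\frac{1}{s{\left(Q{\left(2 \right)} \right)}} = \frac{1}{\frac{1}{-5 - 35} \left(80 + \left(-35\right)^{\frac{3}{2}} - -560\right)} = \frac{1}{\frac{1}{-40} \left(80 - 35 i \sqrt{35} + 560\right)} = \frac{1}{\left(- \frac{1}{40}\right) \left(640 - 35 i \sqrt{35}\right)} = \frac{1}{-16 + \frac{7 i \sqrt{35}}{8}}$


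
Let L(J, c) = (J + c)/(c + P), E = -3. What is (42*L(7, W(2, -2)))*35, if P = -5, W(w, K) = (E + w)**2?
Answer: -2940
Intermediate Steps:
W(w, K) = (-3 + w)**2
L(J, c) = (J + c)/(-5 + c) (L(J, c) = (J + c)/(c - 5) = (J + c)/(-5 + c))
(42*L(7, W(2, -2)))*35 = (42*((7 + (-3 + 2)**2)/(-5 + (-3 + 2)**2)))*35 = (42*((7 + (-1)**2)/(-5 + (-1)**2)))*35 = (42*((7 + 1)/(-5 + 1)))*35 = (42*(8/(-4)))*35 = (42*(-1/4*8))*35 = (42*(-2))*35 = -84*35 = -2940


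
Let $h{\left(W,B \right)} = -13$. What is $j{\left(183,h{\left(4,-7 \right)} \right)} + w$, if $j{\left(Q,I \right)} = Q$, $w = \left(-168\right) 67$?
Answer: $-11073$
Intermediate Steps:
$w = -11256$
$j{\left(183,h{\left(4,-7 \right)} \right)} + w = 183 - 11256 = -11073$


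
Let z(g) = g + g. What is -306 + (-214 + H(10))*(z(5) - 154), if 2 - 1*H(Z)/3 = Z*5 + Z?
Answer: 55566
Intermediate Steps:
z(g) = 2*g
H(Z) = 6 - 18*Z (H(Z) = 6 - 3*(Z*5 + Z) = 6 - 3*(5*Z + Z) = 6 - 18*Z)
-306 + (-214 + H(10))*(z(5) - 154) = -306 + (-214 + (6 - 18*10))*(2*5 - 154) = -306 + (-214 + (6 - 180))*(10 - 154) = -306 + (-214 - 174)*(-144) = -306 - 388*(-144) = -306 + 55872 = 55566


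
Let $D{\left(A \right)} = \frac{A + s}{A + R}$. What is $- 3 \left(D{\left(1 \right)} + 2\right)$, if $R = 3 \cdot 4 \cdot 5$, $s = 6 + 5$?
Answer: $- \frac{402}{61} \approx -6.5902$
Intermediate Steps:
$s = 11$
$R = 60$ ($R = 12 \cdot 5 = 60$)
$D{\left(A \right)} = \frac{11 + A}{60 + A}$ ($D{\left(A \right)} = \frac{A + 11}{A + 60} = \frac{11 + A}{60 + A}$)
$- 3 \left(D{\left(1 \right)} + 2\right) = - 3 \left(\frac{11 + 1}{60 + 1} + 2\right) = - 3 \left(\frac{1}{61} \cdot 12 + 2\right) = - 3 \left(\frac{12}{61} + 2\right) = \left(-3\right) \frac{134}{61} = - \frac{402}{61}$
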